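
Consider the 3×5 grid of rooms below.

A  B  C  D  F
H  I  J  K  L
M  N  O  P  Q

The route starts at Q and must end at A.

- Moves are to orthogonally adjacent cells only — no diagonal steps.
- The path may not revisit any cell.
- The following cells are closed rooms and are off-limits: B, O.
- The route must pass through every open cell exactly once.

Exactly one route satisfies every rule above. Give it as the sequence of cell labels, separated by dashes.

Q - P - K - L - F - D - C - J - I - N - M - H - A

Need to visit all 13 open cells exactly once, starting at Q and ending at A.
Cell N has only two open neighbours (I and M), so the path must pass straight through it: one of those is the cell it's entered from and the other is where it exits.
Route from Q: left 1 to P, up 1 to K, right 1 to L, up 1 to F, left 2 to C, down 1 to J, left 1 to I, down 1 to N, left 1 to M, up 2 to A — 12 moves in all.
Check: all 13 open cells covered.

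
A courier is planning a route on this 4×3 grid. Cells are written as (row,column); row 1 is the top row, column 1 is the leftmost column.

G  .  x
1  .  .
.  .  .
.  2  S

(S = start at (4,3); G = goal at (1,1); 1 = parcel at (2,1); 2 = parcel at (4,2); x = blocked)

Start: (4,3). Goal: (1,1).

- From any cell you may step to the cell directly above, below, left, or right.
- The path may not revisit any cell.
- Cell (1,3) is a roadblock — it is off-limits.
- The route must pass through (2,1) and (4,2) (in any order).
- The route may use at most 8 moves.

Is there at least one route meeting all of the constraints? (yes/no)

yes

One route that works: (4,3) → (4,2) → (3,2) → (2,2) → (2,1) → (1,1).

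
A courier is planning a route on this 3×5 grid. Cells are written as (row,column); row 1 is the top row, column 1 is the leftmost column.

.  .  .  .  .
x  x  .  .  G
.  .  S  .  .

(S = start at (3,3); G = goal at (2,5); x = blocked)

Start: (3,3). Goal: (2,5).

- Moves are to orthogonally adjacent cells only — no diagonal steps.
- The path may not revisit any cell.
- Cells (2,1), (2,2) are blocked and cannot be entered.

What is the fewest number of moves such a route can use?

The Manhattan distance from (3,3) to (2,5) is |3−2| + |3−5| = 3, so at least 3 moves are needed.
A route of 3 moves achieves this: (3,3) → (2,3) → (2,4) → (2,5).
Since 3 matches the lower bound, it is optimal.

3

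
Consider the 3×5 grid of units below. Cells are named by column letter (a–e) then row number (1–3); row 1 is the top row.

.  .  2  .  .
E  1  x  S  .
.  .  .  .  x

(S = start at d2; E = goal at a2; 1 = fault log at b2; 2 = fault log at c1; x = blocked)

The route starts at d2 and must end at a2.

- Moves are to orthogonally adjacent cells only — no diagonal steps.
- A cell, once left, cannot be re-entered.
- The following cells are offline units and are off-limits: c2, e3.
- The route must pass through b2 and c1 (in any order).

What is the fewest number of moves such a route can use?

Any route passes through b2 and c1 in some order between d2 and a2. Summing Manhattan distances along each leg and taking the cheapest ordering (d2 → c1 → b2 → a2) gives a lower bound of 2 + 2 + 1 = 5 moves.
A route of 5 moves achieves this: d2 → d1 → c1 → b1 → b2 → a2.
Since 5 matches the lower bound, it is optimal.

5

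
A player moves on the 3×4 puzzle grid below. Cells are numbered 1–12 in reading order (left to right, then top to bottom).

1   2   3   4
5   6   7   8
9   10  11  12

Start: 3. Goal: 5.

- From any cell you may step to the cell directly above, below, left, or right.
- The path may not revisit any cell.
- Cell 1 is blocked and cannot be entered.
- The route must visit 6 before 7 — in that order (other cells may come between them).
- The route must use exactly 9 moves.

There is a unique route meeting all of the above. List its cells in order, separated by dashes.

3 - 2 - 6 - 7 - 8 - 12 - 11 - 10 - 9 - 5

The waypoints must appear in the order 6, 7, with no cell reused.
Route from 3: left to 2, down to 6, 2× right (reaching 8), down to 12, 3× left (reaching 9), up to 5 — 9 moves in all.
Check: order respected (6 at step 2, 7 at step 3); 9 moves as required.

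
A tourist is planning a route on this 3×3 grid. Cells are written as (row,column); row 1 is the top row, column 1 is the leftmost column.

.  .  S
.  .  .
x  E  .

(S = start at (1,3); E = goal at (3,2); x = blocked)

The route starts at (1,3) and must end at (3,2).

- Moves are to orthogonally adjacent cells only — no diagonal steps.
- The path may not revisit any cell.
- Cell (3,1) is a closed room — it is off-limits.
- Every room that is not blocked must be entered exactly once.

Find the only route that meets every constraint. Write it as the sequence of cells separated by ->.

Need to visit all 8 open cells exactly once, starting at (1,3) and ending at (3,2).
Route from (1,3): left 2 to (1,1), down 1 to (2,1), right 2 to (2,3), down 1 to (3,3), left 1 to (3,2) — 7 moves in all.
Check: all 8 open cells covered.

(1,3) -> (1,2) -> (1,1) -> (2,1) -> (2,2) -> (2,3) -> (3,3) -> (3,2)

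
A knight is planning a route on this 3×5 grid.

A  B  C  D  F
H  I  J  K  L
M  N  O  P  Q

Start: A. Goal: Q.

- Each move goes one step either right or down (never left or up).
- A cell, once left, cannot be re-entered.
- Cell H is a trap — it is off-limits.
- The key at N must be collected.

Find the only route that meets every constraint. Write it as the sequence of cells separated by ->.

A -> B -> I -> N -> O -> P -> Q

Moves only go right or down, so the column and row indices never decrease.
Route from A: right to B, 2× down (reaching N), 3× right (reaching Q) — 6 moves in all.
Check: all required cells visited.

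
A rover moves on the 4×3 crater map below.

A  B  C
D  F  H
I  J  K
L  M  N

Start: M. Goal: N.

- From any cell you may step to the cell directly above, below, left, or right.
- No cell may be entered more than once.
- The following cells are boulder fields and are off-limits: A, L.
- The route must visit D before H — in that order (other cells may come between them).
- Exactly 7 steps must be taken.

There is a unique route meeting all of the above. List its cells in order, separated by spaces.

M J I D F H K N

The waypoints must appear in the order D, H, with no cell reused.
Route from M: up to J, left to I, up to D, 2× right (reaching H), 2× down (reaching N) — 7 moves in all.
Check: order respected (D at step 3, H at step 5); 7 moves as required.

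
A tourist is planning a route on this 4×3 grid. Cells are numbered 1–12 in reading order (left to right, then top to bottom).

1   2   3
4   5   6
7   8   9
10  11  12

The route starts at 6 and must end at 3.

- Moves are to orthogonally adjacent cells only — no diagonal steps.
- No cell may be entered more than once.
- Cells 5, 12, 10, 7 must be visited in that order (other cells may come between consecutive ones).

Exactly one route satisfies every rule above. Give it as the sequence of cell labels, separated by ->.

6 -> 5 -> 8 -> 9 -> 12 -> 11 -> 10 -> 7 -> 4 -> 1 -> 2 -> 3

The waypoints must appear in the order 5, 12, 10, 7, with no cell reused.
Route from 6: left 1 to 5, down 1 to 8, right 1 to 9, down 1 to 12, left 2 to 10, up 3 to 1, right 2 to 3 — 11 moves in all.
Check: order respected (5 at step 1, 12 at step 4, 10 at step 6, 7 at step 7).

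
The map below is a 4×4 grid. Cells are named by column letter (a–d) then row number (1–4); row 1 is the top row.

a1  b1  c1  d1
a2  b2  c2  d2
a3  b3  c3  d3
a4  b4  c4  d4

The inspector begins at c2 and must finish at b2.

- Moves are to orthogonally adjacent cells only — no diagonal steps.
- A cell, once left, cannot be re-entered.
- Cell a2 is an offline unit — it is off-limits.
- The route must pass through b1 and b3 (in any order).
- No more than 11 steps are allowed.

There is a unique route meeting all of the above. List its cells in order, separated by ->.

c2 -> c3 -> b3 -> b4 -> c4 -> d4 -> d3 -> d2 -> d1 -> c1 -> b1 -> b2

The budget equals the shortest possible length, so every move has to be on a shortest route through the required cells.
Route from c2: down to c3, left to b3, down to b4, 2× right (reaching d4), 3× up (reaching d1), 2× left (reaching b1), down to b2 — 11 moves in all.
Check: all required cells visited; 11 ≤ 11 moves.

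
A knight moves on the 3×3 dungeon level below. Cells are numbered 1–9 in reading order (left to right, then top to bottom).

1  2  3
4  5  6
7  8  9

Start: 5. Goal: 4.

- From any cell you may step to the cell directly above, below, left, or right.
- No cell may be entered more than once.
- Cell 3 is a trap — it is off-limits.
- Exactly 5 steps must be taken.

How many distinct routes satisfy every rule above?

1

Need simple routes of exactly 5 moves from 5 to 4 (Manhattan distance 1, so 2 moves are spent on a detour and 2 undoing it).
Enumerating: 5 6 9 8 7 4.
That gives 1 route.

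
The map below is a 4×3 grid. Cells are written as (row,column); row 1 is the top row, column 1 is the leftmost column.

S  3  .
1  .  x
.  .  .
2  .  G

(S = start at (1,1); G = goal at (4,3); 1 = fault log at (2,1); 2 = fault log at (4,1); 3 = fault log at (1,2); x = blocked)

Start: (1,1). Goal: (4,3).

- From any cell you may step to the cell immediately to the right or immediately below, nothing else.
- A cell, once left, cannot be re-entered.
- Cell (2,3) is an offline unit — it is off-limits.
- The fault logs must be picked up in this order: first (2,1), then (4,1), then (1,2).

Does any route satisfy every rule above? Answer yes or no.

no

(1,2) lies above (4,1), so going from (4,1) to (1,2) would need an upward move — but moves only go right/down, so (4,1) cannot be visited before (1,2).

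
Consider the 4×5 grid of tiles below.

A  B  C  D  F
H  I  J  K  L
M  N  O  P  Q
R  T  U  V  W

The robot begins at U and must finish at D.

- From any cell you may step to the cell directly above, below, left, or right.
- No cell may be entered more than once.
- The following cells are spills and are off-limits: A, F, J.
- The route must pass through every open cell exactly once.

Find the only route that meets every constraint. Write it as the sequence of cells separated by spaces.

U V W Q L K P O N T R M H I B C D

Need to visit all 17 open cells exactly once, starting at U and ending at D.
Cell L has only two open neighbours (Q and K), so the path must pass straight through it: one of those is the cell it's entered from and the other is where it exits.
Route from U: right 2 to W, up 2 to L, left 1 to K, down 1 to P, left 2 to N, down 1 to T, left 1 to R, up 2 to H, right 1 to I, up 1 to B, right 2 to D — 16 moves in all.
Check: all 17 open cells covered.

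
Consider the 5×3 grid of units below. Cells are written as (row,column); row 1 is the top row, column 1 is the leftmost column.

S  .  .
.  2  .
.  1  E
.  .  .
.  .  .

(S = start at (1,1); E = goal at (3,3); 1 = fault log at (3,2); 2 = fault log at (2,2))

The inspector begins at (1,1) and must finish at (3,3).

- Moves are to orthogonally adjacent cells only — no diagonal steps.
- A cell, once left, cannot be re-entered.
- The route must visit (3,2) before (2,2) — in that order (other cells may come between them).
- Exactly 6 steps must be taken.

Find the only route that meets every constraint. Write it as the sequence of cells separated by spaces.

(1,1) (2,1) (3,1) (3,2) (2,2) (2,3) (3,3)

The waypoints must appear in the order (3,2), (2,2), with no cell reused.
Route from (1,1): down 2 to (3,1), right 1 to (3,2), up 1 to (2,2), right 1 to (2,3), down 1 to (3,3) — 6 moves in all.
Check: order respected (1 at step 3, 2 at step 4); 6 moves as required.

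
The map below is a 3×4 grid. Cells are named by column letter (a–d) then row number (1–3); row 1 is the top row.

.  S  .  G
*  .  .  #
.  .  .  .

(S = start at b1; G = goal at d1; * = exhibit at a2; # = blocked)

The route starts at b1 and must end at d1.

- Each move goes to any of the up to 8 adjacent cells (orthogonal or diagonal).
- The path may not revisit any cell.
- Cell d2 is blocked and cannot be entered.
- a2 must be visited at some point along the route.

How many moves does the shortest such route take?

Any route passes through a2 somewhere between b1 and d1. Summing Chebyshev distances along the two legs (b1 → a2 → d1) gives a lower bound of 1 + 3 = 4 moves.
A route of 4 moves achieves this: b1 → a2 → b2 → c1 → d1.
Since 4 matches the lower bound, it is optimal.

4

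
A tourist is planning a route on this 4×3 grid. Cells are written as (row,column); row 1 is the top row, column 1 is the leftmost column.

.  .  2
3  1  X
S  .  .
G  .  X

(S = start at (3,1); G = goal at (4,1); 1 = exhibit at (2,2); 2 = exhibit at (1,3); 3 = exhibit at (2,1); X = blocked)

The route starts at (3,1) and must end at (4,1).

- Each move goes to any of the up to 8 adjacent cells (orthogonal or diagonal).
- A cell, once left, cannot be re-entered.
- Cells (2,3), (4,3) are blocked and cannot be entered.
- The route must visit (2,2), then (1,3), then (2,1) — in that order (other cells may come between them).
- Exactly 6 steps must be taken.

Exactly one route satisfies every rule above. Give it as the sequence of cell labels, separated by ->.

The waypoints must appear in the order (2,2), (1,3), (2,1), with no cell reused.
Route from (3,1): 2× up-right (reaching (1,3)), left to (1,2), down-left to (2,1), down-right to (3,2), down-left to (4,1) — 6 moves in all.
Check: order respected (1 at step 1, 2 at step 2, 3 at step 4); 6 moves as required.

(3,1) -> (2,2) -> (1,3) -> (1,2) -> (2,1) -> (3,2) -> (4,1)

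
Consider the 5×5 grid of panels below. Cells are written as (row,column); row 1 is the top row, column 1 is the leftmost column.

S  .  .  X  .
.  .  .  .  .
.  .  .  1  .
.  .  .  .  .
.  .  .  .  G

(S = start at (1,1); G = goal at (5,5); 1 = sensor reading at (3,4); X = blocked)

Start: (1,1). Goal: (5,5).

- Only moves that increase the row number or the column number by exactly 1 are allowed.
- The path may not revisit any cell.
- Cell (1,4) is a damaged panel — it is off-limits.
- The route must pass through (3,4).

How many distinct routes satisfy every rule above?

A right/down-only route from (1,1) to (5,5) makes exactly 4 down-moves and 4 right-moves in some order.
With no other constraints that would be C(8,4) = 70 routes.
Split at (3,4) and multiply the segment counts (each segment already excludes blocked cells): (1,1)→(3,4): 9; (3,4)→(5,5): 3; product = 27.
That gives 27 routes.

27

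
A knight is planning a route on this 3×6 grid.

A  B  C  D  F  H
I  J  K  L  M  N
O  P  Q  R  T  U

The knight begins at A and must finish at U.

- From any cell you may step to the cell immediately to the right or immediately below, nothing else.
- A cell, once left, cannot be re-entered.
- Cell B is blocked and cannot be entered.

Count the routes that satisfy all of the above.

A right/down-only route from A to U makes exactly 2 down-moves and 5 right-moves in some order.
With no other constraints that would be C(7,2) = 21 routes.
Subtract routes through each blocked cell (inclusion–exclusion for overlaps): − through B: 15 → 6.
That gives 6 routes.

6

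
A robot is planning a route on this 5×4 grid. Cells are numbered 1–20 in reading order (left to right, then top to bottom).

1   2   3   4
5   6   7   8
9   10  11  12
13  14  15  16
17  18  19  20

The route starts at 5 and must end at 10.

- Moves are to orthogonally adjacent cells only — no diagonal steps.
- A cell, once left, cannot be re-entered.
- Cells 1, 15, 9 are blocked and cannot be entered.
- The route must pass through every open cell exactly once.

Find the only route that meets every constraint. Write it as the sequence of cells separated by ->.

5 -> 6 -> 2 -> 3 -> 4 -> 8 -> 7 -> 11 -> 12 -> 16 -> 20 -> 19 -> 18 -> 17 -> 13 -> 14 -> 10

Need to visit all 17 open cells exactly once, starting at 5 and ending at 10.
Cell 4 has only two open neighbours (8 and 3), so the path must pass straight through it: one of those is the cell it's entered from and the other is where it exits.
Route from 5: right 1 to 6, up 1 to 2, right 2 to 4, down 1 to 8, left 1 to 7, down 1 to 11, right 1 to 12, down 2 to 20, left 3 to 17, up 1 to 13, right 1 to 14, up 1 to 10 — 16 moves in all.
Check: all 17 open cells covered.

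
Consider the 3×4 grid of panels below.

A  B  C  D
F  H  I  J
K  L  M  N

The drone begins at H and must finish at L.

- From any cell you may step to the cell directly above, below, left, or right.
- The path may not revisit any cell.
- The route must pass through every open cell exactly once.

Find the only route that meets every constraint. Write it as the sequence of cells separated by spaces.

H I M N J D C B A F K L

Need to visit all 12 open cells exactly once, starting at H and ending at L.
Cell N has only two open neighbours (J and M), so the path must pass straight through it: one of those is the cell it's entered from and the other is where it exits.
Route from H: right to I, down to M, right to N, 2× up (reaching D), 3× left (reaching A), 2× down (reaching K), right to L — 11 moves in all.
Check: all 12 open cells covered.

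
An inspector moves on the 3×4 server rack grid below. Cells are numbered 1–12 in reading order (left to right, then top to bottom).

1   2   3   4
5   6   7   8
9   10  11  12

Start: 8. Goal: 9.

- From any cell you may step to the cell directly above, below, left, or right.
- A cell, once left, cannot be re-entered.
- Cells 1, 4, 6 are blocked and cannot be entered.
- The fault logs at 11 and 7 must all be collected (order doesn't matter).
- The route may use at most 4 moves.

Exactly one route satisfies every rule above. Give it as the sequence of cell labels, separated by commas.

The budget equals the shortest possible length, so every move has to be on a shortest route through the required cells.
Route from 8: left 1 to 7, down 1 to 11, left 2 to 9 — 4 moves in all.
Check: all required cells visited; 4 ≤ 4 moves.

8, 7, 11, 10, 9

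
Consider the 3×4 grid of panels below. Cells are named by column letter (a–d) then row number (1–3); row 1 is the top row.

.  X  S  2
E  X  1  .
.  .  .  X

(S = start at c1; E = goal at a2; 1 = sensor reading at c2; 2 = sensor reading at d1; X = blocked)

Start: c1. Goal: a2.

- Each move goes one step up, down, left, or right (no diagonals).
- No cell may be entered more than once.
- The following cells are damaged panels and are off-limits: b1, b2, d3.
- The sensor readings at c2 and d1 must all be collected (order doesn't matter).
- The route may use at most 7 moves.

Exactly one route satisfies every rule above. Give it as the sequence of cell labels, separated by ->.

c1 -> d1 -> d2 -> c2 -> c3 -> b3 -> a3 -> a2

The budget equals the shortest possible length, so every move has to be on a shortest route through the required cells.
Route from c1: right 1 to d1, down 1 to d2, left 1 to c2, down 1 to c3, left 2 to a3, up 1 to a2 — 7 moves in all.
Check: all required cells visited; 7 ≤ 7 moves.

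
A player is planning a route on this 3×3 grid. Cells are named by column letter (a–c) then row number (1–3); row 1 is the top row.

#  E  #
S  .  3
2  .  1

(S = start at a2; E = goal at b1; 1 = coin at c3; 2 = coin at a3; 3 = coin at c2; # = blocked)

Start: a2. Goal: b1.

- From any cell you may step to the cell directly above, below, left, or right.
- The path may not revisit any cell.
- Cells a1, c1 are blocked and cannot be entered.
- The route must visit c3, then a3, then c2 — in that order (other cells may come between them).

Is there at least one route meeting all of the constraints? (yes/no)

no

Ignoring the required order, 1 revisit-free route from a2 to b1 passes through all of c3, a3, and c2; the waypoint orders that occur are a3 → c3 → c2 (1) — never c3 → a3 → c2.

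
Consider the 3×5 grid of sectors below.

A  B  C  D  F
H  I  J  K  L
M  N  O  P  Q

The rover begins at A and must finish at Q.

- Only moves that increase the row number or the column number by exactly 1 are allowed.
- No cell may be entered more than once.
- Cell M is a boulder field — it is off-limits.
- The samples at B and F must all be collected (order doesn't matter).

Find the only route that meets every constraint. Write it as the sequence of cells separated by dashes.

Moves only go right or down, so the column and row indices never decrease.
Route from A: 4× right (reaching F), 2× down (reaching Q) — 6 moves in all.
Check: all required cells visited.

A - B - C - D - F - L - Q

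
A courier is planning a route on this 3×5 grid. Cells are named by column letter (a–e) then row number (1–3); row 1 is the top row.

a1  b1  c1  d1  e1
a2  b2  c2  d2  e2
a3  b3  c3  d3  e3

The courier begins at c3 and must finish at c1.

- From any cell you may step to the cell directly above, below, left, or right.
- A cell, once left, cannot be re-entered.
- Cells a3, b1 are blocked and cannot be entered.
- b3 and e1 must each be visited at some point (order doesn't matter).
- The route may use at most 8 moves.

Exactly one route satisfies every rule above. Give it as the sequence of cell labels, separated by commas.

c3, b3, b2, c2, d2, e2, e1, d1, c1

The 8-move cap with required stops at b3, e1 leaves no slack for detours.
Route from c3: left 1 to b3, up 1 to b2, right 3 to e2, up 1 to e1, left 2 to c1 — 8 moves in all.
Check: all required cells visited; 8 ≤ 8 moves.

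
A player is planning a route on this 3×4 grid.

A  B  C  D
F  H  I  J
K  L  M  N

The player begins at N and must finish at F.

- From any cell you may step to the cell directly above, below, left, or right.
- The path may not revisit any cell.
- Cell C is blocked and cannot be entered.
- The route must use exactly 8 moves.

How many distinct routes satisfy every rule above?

Need simple routes of exactly 8 moves from N to F (Manhattan distance 4, so 2 moves are spent on a detour and 2 undoing it).
Enumerating: N J I M L H B A F.
That gives 1 route.

1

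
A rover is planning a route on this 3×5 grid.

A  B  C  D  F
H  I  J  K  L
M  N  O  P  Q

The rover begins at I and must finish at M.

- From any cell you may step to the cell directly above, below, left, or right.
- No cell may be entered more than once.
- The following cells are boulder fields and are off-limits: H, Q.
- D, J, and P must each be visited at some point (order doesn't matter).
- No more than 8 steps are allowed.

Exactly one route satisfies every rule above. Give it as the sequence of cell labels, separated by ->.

I -> J -> C -> D -> K -> P -> O -> N -> M

The 8-move cap with required stops at D, J, P leaves no slack for detours.
Route from I: right 1 to J, up 1 to C, right 1 to D, down 2 to P, left 3 to M — 8 moves in all.
Check: all required cells visited; 8 ≤ 8 moves.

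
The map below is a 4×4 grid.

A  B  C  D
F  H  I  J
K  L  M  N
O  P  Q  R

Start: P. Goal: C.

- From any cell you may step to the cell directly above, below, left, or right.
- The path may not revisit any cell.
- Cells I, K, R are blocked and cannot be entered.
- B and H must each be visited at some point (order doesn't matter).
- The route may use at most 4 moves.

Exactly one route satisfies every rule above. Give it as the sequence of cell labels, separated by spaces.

P L H B C

The budget equals the shortest possible length, so every move has to be on a shortest route through the required cells.
Route from P: 3× up (reaching B), right to C — 4 moves in all.
Check: all required cells visited; 4 ≤ 4 moves.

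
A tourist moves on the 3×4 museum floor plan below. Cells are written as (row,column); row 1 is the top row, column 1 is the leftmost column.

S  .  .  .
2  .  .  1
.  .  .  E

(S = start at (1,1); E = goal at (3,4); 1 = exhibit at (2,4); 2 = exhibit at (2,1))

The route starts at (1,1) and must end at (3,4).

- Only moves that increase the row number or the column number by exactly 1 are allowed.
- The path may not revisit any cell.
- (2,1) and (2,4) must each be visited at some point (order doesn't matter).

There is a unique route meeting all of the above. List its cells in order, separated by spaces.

Moves only go right or down, so the column and row indices never decrease.
Route from (1,1): down to (2,1), 3× right (reaching (2,4)), down to (3,4) — 5 moves in all.
Check: all required cells visited.

(1,1) (2,1) (2,2) (2,3) (2,4) (3,4)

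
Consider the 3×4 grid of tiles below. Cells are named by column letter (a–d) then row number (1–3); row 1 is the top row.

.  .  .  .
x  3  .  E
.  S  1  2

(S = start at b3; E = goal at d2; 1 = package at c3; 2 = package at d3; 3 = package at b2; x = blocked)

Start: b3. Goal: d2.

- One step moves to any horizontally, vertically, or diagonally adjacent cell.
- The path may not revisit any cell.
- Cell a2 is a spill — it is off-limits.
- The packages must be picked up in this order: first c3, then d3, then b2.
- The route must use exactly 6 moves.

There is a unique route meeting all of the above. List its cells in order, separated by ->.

The waypoints must appear in the order c3, d3, b2, with no cell reused.
Route from b3: 2× right (reaching d3), up-left to c2, left to b2, up-right to c1, down-right to d2 — 6 moves in all.
Check: order respected (1 at step 1, 2 at step 2, 3 at step 4); 6 moves as required.

b3 -> c3 -> d3 -> c2 -> b2 -> c1 -> d2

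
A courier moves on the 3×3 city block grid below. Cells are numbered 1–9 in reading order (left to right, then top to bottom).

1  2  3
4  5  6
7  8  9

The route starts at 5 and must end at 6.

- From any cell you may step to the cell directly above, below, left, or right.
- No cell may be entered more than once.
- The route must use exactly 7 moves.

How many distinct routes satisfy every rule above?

Need simple routes of exactly 7 moves from 5 to 6 (Manhattan distance 1, so 3 moves are spent on a detour and 3 undoing it).
Enumerating: 5 2 1 4 7 8 9 6 | 5 8 7 4 1 2 3 6.
That gives 2 routes.

2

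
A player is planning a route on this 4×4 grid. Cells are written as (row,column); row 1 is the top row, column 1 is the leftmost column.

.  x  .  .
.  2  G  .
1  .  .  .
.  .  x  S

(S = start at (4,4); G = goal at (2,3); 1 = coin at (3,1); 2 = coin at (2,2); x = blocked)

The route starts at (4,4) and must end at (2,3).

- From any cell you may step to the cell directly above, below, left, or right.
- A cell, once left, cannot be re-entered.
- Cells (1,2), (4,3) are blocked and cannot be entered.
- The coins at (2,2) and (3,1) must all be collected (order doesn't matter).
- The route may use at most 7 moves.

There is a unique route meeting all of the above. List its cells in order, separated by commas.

The budget equals the shortest possible length, so every move has to be on a shortest route through the required cells.
Route from (4,4): up to (3,4), 3× left (reaching (3,1)), up to (2,1), 2× right (reaching (2,3)) — 7 moves in all.
Check: all required cells visited; 7 ≤ 7 moves.

(4,4), (3,4), (3,3), (3,2), (3,1), (2,1), (2,2), (2,3)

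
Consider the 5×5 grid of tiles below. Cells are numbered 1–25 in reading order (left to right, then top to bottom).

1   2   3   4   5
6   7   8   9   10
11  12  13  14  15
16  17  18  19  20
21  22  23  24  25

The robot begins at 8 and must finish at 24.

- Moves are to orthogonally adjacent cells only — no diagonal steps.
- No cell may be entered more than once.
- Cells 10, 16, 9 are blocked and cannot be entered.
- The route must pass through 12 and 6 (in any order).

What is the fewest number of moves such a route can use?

Any route passes through 12 and 6 in some order between 8 and 24. Summing Manhattan distances along each leg and taking the cheapest ordering (8 → 6 → 12 → 24) gives a lower bound of 2 + 2 + 4 = 8 moves.
A route of 8 moves achieves this: 8 → 7 → 6 → 11 → 12 → 17 → 22 → 23 → 24.
Since 8 matches the lower bound, it is optimal.

8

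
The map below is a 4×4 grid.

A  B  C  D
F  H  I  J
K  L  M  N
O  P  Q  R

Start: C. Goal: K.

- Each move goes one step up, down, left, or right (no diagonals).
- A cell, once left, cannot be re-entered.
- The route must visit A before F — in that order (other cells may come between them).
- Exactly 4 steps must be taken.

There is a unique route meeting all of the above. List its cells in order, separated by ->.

C -> B -> A -> F -> K

The waypoints must appear in the order A, F, with no cell reused.
Route from C: 2× left (reaching A), 2× down (reaching K) — 4 moves in all.
Check: order respected (A at step 2, F at step 3); 4 moves as required.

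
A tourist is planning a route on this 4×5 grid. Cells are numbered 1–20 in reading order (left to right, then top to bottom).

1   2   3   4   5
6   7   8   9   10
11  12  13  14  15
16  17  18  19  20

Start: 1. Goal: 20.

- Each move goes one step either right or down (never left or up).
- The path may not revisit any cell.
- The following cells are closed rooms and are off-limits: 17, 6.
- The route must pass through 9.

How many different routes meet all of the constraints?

9

A right/down-only route from 1 to 20 makes exactly 3 down-moves and 4 right-moves in some order.
With no other constraints that would be C(7,3) = 35 routes.
Split at 9 and multiply the segment counts (each segment already excludes blocked cells): 1→9: 3; 9→20: 3; product = 9.
That gives 9 routes.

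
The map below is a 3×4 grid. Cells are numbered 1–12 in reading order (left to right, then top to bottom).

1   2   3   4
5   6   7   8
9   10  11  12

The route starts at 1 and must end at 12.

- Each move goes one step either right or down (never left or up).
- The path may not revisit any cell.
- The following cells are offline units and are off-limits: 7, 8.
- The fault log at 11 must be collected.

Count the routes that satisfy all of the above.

3

A right/down-only route from 1 to 12 makes exactly 2 down-moves and 3 right-moves in some order.
With no other constraints that would be C(5,2) = 10 routes.
Split at 11 and multiply the segment counts (each segment already excludes blocked cells): 1→11: 3; 11→12: 1; product = 3.
That gives 3 routes.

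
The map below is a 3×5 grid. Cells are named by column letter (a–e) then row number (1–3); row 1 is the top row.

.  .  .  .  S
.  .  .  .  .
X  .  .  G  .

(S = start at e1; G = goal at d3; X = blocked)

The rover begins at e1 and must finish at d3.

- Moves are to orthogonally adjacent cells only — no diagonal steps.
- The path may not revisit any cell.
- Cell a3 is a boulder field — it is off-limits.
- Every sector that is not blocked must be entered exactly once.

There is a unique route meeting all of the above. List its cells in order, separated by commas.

e1, d1, c1, b1, a1, a2, b2, b3, c3, c2, d2, e2, e3, d3

Need to visit all 14 open cells exactly once, starting at e1 and ending at d3.
Cell a2 has only two open neighbours (a1 and b2), so the path must pass straight through it: one of those is the cell it's entered from and the other is where it exits.
Route from e1: 4× left (reaching a1), down to a2, right to b2, down to b3, right to c3, up to c2, 2× right (reaching e2), down to e3, left to d3 — 13 moves in all.
Check: all 14 open cells covered.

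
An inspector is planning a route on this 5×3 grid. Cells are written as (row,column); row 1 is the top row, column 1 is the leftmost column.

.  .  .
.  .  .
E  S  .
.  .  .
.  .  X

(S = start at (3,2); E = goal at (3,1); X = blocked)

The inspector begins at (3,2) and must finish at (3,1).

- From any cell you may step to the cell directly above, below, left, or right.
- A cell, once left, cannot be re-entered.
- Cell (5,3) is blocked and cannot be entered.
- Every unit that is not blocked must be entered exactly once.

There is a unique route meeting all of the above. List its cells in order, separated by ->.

(3,2) -> (2,2) -> (2,1) -> (1,1) -> (1,2) -> (1,3) -> (2,3) -> (3,3) -> (4,3) -> (4,2) -> (5,2) -> (5,1) -> (4,1) -> (3,1)

Need to visit all 14 open cells exactly once, starting at (3,2) and ending at (3,1).
Route from (3,2): up 1 to (2,2), left 1 to (2,1), up 1 to (1,1), right 2 to (1,3), down 3 to (4,3), left 1 to (4,2), down 1 to (5,2), left 1 to (5,1), up 2 to (3,1) — 13 moves in all.
Check: all 14 open cells covered.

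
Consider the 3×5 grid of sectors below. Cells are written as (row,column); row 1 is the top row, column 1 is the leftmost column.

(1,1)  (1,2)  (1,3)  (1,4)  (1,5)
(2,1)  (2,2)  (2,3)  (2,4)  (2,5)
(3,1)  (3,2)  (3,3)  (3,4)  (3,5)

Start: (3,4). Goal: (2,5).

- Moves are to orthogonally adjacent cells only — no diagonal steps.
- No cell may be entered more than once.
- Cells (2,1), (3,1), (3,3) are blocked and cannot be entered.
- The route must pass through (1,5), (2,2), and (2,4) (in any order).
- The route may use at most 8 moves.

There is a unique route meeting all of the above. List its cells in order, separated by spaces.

The 8-move cap with required stops at (1,5), (2,2), (2,4) leaves no slack for detours.
Route from (3,4): up to (2,4), 2× left (reaching (2,2)), up to (1,2), 3× right (reaching (1,5)), down to (2,5) — 8 moves in all.
Check: all required cells visited; 8 ≤ 8 moves.

(3,4) (2,4) (2,3) (2,2) (1,2) (1,3) (1,4) (1,5) (2,5)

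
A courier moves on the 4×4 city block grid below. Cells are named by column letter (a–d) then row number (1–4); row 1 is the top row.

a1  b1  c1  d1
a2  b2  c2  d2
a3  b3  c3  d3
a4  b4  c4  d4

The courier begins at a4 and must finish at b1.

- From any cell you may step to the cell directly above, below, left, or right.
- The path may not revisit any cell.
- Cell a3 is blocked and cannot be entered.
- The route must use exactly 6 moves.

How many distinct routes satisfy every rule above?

7

Need simple routes of exactly 6 moves from a4 to b1 (Manhattan distance 4, so 1 moves are spent on a detour and 1 undoing it).
Enumerating: a4 b4 b3 b2 a2 a1 b1 | a4 b4 b3 b2 c2 c1 b1 | a4 b4 b3 c3 c2 c1 b1 | a4 b4 b3 c3 c2 b2 b1 | a4 b4 c4 c3 c2 c1 b1 | a4 b4 c4 c3 c2 b2 b1 | a4 b4 c4 c3 b3 b2 b1.
That gives 7 routes.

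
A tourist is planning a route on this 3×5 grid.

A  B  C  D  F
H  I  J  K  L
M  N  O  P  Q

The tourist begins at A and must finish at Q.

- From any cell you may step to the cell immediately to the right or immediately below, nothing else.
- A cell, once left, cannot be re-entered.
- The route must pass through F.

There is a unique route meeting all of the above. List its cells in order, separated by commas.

A, B, C, D, F, L, Q

Moves only go right or down, so the column and row indices never decrease.
Route from A: right 4 to F, down 2 to Q — 6 moves in all.
Check: all required cells visited.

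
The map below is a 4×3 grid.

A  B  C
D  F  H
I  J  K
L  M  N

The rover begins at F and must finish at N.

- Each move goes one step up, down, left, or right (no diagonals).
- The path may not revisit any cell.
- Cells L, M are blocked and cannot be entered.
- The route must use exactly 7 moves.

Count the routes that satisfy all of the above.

2

Need simple routes of exactly 7 moves from F to N (Manhattan distance 3, so 2 moves are spent on a detour and 2 undoing it).
Enumerating: F B A D I J K N | F D A B C H K N.
That gives 2 routes.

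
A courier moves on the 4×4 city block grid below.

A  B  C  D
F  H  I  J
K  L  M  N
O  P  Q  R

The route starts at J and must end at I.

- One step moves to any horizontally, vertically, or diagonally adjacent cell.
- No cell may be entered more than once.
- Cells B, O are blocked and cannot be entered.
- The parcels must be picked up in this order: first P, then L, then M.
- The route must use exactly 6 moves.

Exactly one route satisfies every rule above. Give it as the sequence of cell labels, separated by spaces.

The waypoints must appear in the order P, L, M, with no cell reused.
Route from J: down to N, down-left to Q, left to P, up to L, right to M, up to I — 6 moves in all.
Check: order respected (P at step 3, L at step 4, M at step 5); 6 moves as required.

J N Q P L M I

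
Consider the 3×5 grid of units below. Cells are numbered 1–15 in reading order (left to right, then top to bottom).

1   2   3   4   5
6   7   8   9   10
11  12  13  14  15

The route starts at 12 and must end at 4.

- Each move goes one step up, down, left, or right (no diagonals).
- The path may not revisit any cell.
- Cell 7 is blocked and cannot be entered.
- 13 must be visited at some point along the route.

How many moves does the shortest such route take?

4

Any route passes through 13 somewhere between 12 and 4. Summing Manhattan distances along the two legs (12 → 13 → 4) gives a lower bound of 1 + 3 = 4 moves.
A route of 4 moves achieves this: 12 → 13 → 8 → 3 → 4.
Since 4 matches the lower bound, it is optimal.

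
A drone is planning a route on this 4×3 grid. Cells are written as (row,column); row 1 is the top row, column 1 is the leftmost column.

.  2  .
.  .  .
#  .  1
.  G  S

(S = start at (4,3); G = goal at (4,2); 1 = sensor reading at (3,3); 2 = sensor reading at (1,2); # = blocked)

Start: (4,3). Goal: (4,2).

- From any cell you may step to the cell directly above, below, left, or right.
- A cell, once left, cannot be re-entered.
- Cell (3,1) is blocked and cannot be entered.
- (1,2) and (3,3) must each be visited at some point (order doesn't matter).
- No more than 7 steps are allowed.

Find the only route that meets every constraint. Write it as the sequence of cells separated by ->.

The budget equals the shortest possible length, so every move has to be on a shortest route through the required cells.
Route from (4,3): 3× up (reaching (1,3)), left to (1,2), 3× down (reaching (4,2)) — 7 moves in all.
Check: all required cells visited; 7 ≤ 7 moves.

(4,3) -> (3,3) -> (2,3) -> (1,3) -> (1,2) -> (2,2) -> (3,2) -> (4,2)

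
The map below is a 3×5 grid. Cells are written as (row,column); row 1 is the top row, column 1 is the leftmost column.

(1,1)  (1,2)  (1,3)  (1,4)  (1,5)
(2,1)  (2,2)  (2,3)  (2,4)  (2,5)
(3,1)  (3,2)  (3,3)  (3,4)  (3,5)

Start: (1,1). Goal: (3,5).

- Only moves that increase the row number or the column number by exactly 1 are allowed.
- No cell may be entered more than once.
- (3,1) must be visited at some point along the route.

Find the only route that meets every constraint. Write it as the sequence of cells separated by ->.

Moves only go right or down, so the column and row indices never decrease.
Route from (1,1): 2× down (reaching (3,1)), 4× right (reaching (3,5)) — 6 moves in all.
Check: all required cells visited.

(1,1) -> (2,1) -> (3,1) -> (3,2) -> (3,3) -> (3,4) -> (3,5)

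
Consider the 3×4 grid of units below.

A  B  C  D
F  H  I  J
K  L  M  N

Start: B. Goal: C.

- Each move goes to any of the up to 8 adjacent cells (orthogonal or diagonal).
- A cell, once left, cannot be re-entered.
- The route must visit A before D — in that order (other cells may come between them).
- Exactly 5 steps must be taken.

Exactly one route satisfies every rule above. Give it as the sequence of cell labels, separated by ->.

The waypoints must appear in the order A, D, with no cell reused.
Route from B: left to A, down-right to H, right to I, up-right to D, left to C — 5 moves in all.
Check: order respected (A at step 1, D at step 4); 5 moves as required.

B -> A -> H -> I -> D -> C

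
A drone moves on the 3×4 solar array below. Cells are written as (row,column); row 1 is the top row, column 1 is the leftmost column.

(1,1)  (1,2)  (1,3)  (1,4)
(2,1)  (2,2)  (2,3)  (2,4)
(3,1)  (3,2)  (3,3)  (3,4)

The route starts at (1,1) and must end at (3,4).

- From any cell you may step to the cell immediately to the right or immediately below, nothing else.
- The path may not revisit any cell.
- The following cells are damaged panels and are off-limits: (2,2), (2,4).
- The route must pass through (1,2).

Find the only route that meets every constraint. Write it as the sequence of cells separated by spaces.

Moves only go right or down, so the column and row indices never decrease.
Route from (1,1): 2× right (reaching (1,3)), 2× down (reaching (3,3)), right to (3,4) — 5 moves in all.
Check: all required cells visited.

(1,1) (1,2) (1,3) (2,3) (3,3) (3,4)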